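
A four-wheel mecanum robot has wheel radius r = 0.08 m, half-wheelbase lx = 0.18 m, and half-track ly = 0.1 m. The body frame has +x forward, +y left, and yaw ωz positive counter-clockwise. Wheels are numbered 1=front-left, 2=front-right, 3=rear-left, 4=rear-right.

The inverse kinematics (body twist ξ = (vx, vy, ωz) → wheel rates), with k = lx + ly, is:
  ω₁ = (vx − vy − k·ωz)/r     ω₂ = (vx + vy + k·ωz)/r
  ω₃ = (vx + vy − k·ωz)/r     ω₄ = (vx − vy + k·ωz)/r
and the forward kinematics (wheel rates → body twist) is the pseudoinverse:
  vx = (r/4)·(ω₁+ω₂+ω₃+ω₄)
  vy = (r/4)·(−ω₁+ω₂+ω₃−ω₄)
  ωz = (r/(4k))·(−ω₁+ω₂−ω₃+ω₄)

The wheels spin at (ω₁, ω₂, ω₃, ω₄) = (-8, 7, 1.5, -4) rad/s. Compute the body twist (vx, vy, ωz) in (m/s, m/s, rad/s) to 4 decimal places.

(-0.0700, 0.4100, 0.6786)

k = lx + ly = 0.18 + 0.1 = 0.2800
ω₁+ω₂+ω₃+ω₄ = -3.5000  →  vx = (0.08/4)·-3.5000 = -0.0700
−ω₁+ω₂+ω₃−ω₄ = 20.5000  →  vy = (0.08/4)·20.5000 = 0.4100
−ω₁+ω₂−ω₃+ω₄ = 9.5000  →  ωz = (0.08/1.1200)·9.5000 = 0.6786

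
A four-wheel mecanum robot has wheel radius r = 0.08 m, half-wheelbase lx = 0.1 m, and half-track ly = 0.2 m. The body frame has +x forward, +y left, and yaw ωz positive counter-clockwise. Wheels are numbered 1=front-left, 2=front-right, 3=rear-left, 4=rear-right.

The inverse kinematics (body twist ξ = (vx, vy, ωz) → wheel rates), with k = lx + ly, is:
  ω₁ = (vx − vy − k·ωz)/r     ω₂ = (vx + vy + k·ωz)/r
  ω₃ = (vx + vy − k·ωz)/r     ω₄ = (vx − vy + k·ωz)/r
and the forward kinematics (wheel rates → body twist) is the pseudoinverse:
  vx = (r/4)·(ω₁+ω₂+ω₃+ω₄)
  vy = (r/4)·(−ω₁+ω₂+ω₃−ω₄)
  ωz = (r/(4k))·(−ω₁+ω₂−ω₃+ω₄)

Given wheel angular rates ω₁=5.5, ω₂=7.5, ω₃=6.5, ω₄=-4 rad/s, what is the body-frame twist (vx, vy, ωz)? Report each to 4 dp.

(0.3100, 0.2500, -0.5667)

k = lx + ly = 0.1 + 0.2 = 0.3000
ω₁+ω₂+ω₃+ω₄ = 15.5000  →  vx = (0.08/4)·15.5000 = 0.3100
−ω₁+ω₂+ω₃−ω₄ = 12.5000  →  vy = (0.08/4)·12.5000 = 0.2500
−ω₁+ω₂−ω₃+ω₄ = -8.5000  →  ωz = (0.08/1.2000)·-8.5000 = -0.5667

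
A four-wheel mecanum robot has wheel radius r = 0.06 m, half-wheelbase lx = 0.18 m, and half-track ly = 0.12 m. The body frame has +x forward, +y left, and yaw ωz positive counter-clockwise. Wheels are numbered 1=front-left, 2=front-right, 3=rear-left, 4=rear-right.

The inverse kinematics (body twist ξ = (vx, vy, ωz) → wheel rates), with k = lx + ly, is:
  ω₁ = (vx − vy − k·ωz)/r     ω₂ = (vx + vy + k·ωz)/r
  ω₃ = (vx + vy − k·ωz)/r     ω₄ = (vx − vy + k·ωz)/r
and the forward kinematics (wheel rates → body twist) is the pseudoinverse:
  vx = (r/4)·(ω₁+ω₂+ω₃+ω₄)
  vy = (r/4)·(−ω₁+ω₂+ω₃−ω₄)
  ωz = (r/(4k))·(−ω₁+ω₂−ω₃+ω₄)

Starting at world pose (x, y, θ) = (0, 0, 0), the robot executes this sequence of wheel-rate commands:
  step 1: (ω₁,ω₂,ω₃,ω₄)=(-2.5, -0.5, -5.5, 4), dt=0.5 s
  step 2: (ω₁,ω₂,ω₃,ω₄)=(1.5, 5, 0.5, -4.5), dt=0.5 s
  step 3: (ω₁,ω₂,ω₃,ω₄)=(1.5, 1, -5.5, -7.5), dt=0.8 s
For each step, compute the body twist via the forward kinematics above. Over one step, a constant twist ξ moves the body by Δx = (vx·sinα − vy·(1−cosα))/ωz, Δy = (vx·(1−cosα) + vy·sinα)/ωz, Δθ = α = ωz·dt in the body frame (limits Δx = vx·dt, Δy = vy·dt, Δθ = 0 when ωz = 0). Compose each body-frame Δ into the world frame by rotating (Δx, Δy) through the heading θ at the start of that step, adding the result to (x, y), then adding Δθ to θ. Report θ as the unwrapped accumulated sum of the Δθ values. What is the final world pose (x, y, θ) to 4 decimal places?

step 1: ξ=(vx,vy,ωz)=(-0.0675, -0.1125, 0.5750), dt=0.5 → body Δ=(-0.0253, -0.0603, 0.2875) → world pose (-0.0253, -0.0603, 0.2875)
step 2: ξ=(vx,vy,ωz)=(0.0375, 0.1275, -0.0750), dt=0.5 → body Δ=(0.0199, 0.0634, -0.0375) → world pose (-0.0241, 0.0061, 0.2500)
step 3: ξ=(vx,vy,ωz)=(-0.1575, 0.0225, -0.1250), dt=0.8 → body Δ=(-0.1249, 0.0243, -0.1000) → world pose (-0.1511, -0.0012, 0.1500)

(-0.1511, -0.0012, 0.1500)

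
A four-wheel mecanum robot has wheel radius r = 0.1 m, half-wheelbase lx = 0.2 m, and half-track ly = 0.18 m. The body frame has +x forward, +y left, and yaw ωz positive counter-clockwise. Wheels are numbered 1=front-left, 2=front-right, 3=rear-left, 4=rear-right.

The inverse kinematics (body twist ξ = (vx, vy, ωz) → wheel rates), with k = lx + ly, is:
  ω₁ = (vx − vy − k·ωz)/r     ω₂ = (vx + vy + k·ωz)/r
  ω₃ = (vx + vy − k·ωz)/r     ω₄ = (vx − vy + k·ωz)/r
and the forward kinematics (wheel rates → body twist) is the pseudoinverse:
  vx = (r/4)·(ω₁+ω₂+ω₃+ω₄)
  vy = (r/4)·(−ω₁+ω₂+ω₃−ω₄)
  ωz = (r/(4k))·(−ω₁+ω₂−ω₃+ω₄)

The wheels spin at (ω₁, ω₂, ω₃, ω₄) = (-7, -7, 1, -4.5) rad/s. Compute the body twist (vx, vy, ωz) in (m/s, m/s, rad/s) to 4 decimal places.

k = lx + ly = 0.2 + 0.18 = 0.3800
ω₁+ω₂+ω₃+ω₄ = -17.5000  →  vx = (0.1/4)·-17.5000 = -0.4375
−ω₁+ω₂+ω₃−ω₄ = 5.5000  →  vy = (0.1/4)·5.5000 = 0.1375
−ω₁+ω₂−ω₃+ω₄ = -5.5000  →  ωz = (0.1/1.5200)·-5.5000 = -0.3618

(-0.4375, 0.1375, -0.3618)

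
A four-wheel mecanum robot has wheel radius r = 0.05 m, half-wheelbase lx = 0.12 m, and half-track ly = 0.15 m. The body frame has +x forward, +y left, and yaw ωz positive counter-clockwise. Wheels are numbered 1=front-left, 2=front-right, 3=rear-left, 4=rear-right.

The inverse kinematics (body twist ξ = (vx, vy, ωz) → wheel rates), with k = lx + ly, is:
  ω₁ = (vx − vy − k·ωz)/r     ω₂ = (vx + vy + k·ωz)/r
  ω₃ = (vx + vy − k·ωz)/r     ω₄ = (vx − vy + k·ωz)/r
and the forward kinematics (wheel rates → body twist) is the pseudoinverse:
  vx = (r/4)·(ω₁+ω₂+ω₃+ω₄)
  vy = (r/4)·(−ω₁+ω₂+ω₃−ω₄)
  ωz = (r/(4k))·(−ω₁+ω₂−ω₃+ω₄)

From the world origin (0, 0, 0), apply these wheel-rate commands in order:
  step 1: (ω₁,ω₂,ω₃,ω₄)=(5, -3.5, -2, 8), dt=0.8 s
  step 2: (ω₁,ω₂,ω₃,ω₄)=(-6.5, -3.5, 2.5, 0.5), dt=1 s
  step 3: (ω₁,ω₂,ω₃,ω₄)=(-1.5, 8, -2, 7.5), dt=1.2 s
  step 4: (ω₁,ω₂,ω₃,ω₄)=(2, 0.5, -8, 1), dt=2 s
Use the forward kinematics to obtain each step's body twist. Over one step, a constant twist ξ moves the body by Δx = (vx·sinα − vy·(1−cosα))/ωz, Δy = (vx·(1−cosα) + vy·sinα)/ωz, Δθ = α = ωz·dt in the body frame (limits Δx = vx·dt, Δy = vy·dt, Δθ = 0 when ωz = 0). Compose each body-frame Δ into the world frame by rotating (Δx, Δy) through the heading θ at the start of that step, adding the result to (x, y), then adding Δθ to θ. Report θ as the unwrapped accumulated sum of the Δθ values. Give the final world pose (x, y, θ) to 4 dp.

(0.3762, -0.1533, 1.8519)

step 1: ξ=(vx,vy,ωz)=(0.0938, -0.2313, 0.0694), dt=0.8 → body Δ=(0.0801, -0.1828, 0.0556) → world pose (0.0801, -0.1828, 0.0556)
step 2: ξ=(vx,vy,ωz)=(-0.0875, 0.0625, 0.0463), dt=1.0 → body Δ=(-0.0889, 0.0605, 0.0463) → world pose (-0.0120, -0.1274, 0.1019)
step 3: ξ=(vx,vy,ωz)=(0.1500, 0.0000, 0.8796), dt=1.2 → body Δ=(0.1484, 0.0865, 1.0556) → world pose (0.1268, -0.0263, 1.1574)
step 4: ξ=(vx,vy,ωz)=(-0.0563, -0.1313, 0.3472), dt=2.0 → body Δ=(-0.0161, -0.2794, 0.6944) → world pose (0.3762, -0.1533, 1.8519)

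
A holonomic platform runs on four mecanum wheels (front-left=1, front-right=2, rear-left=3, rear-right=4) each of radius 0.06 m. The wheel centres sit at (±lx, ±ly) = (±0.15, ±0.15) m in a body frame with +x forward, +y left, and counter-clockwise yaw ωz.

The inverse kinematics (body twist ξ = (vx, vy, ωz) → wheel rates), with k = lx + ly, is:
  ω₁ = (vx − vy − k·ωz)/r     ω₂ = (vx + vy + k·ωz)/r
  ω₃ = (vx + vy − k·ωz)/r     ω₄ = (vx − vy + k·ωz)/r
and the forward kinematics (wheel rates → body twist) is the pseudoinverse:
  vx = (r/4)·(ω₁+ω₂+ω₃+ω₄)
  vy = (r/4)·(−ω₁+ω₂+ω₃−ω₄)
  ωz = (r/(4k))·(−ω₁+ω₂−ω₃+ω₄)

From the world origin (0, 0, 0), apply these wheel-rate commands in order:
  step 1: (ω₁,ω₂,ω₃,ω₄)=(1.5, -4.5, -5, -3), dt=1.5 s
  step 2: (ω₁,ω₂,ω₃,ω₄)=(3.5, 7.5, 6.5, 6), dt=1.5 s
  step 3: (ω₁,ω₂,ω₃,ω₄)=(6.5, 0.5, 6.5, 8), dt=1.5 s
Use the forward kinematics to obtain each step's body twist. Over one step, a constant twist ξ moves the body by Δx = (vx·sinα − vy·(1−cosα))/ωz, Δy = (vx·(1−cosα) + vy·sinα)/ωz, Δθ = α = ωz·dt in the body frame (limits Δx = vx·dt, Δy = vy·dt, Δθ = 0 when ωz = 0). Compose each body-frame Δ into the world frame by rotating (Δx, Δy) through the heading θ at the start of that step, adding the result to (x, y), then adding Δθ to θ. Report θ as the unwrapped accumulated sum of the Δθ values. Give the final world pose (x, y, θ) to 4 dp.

step 1: ξ=(vx,vy,ωz)=(-0.1650, -0.1200, -0.2000), dt=1.5 → body Δ=(-0.2706, -0.1405, -0.3000) → world pose (-0.2706, -0.1405, -0.3000)
step 2: ξ=(vx,vy,ωz)=(0.3525, 0.0675, 0.1750), dt=1.5 → body Δ=(0.5095, 0.1691, 0.2625) → world pose (0.2661, -0.1295, -0.0375)
step 3: ξ=(vx,vy,ωz)=(0.3225, -0.1125, -0.2250), dt=1.5 → body Δ=(0.4464, -0.2464, -0.3375) → world pose (0.7030, -0.3925, -0.3750)

(0.7030, -0.3925, -0.3750)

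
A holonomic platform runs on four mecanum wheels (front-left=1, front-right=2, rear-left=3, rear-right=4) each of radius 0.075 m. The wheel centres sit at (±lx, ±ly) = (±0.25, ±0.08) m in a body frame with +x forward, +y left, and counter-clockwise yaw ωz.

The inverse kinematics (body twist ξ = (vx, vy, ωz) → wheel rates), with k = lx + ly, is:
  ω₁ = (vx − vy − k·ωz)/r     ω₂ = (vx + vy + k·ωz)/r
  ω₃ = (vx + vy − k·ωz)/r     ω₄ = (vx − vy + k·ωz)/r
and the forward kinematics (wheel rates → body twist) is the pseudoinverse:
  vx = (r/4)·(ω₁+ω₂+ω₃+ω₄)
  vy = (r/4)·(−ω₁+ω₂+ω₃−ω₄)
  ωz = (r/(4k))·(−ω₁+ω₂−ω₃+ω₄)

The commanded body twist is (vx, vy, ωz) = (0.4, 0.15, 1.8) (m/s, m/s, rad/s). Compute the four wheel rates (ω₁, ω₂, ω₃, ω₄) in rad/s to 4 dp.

(-4.5867, 15.2533, -0.5867, 11.2533)

k = lx + ly = 0.25 + 0.08 = 0.3300;  k·ωz = 0.3300·1.8 = 0.5940
ω₁ (FL) = (vx − vy − k·ωz)/r = -0.3440/0.075 = -4.5867
ω₂ (FR) = (vx + vy + k·ωz)/r = 1.1440/0.075 = 15.2533
ω₃ (RL) = (vx + vy − k·ωz)/r = -0.0440/0.075 = -0.5867
ω₄ (RR) = (vx − vy + k·ωz)/r = 0.8440/0.075 = 11.2533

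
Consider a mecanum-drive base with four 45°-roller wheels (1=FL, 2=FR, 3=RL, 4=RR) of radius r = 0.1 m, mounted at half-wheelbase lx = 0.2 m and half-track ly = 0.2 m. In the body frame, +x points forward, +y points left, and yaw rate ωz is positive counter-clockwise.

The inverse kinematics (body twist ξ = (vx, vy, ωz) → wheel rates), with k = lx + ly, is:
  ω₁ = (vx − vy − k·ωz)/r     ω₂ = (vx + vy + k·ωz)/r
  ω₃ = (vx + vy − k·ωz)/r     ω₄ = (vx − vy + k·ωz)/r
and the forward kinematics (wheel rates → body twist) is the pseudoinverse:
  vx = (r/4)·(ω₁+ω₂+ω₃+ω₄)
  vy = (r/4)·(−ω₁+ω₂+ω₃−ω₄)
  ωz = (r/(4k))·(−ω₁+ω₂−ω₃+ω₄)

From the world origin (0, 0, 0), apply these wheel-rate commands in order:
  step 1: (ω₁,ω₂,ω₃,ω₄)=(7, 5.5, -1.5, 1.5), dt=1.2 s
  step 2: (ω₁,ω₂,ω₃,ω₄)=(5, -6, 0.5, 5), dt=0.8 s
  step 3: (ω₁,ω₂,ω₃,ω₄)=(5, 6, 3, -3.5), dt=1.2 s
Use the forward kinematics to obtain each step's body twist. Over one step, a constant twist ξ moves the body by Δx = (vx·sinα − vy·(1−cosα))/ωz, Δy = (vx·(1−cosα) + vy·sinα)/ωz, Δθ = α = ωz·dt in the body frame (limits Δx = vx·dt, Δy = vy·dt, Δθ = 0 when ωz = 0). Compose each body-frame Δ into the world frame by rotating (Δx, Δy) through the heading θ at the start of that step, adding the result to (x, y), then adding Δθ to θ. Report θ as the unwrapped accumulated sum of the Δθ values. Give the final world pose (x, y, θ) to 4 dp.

(0.8325, -0.3494, -0.6250)

step 1: ξ=(vx,vy,ωz)=(0.3125, -0.1125, 0.0938), dt=1.2 → body Δ=(0.3818, -0.1136, 0.1125) → world pose (0.3818, -0.1136, 0.1125)
step 2: ξ=(vx,vy,ωz)=(0.1125, -0.3875, -0.4062), dt=0.8 → body Δ=(0.0385, -0.3191, -0.3250) → world pose (0.4559, -0.4264, -0.2125)
step 3: ξ=(vx,vy,ωz)=(0.2625, 0.1875, -0.3438), dt=1.2 → body Δ=(0.3519, 0.1546, -0.4125) → world pose (0.8325, -0.3494, -0.6250)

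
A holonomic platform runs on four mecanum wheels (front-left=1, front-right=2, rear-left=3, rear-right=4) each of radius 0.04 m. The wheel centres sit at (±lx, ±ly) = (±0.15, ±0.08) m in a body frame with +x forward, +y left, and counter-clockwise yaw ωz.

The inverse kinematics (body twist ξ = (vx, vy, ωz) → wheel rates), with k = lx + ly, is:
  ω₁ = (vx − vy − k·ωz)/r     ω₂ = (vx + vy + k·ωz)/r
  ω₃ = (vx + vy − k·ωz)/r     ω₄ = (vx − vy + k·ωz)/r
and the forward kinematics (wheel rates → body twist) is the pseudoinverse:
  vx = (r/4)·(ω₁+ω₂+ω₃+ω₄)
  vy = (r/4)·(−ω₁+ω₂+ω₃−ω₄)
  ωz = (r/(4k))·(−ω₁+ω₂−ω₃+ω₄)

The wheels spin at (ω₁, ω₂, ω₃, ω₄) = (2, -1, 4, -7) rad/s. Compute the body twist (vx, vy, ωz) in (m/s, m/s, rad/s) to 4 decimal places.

k = lx + ly = 0.15 + 0.08 = 0.2300
ω₁+ω₂+ω₃+ω₄ = -2.0000  →  vx = (0.04/4)·-2.0000 = -0.0200
−ω₁+ω₂+ω₃−ω₄ = 8.0000  →  vy = (0.04/4)·8.0000 = 0.0800
−ω₁+ω₂−ω₃+ω₄ = -14.0000  →  ωz = (0.04/0.9200)·-14.0000 = -0.6087

(-0.0200, 0.0800, -0.6087)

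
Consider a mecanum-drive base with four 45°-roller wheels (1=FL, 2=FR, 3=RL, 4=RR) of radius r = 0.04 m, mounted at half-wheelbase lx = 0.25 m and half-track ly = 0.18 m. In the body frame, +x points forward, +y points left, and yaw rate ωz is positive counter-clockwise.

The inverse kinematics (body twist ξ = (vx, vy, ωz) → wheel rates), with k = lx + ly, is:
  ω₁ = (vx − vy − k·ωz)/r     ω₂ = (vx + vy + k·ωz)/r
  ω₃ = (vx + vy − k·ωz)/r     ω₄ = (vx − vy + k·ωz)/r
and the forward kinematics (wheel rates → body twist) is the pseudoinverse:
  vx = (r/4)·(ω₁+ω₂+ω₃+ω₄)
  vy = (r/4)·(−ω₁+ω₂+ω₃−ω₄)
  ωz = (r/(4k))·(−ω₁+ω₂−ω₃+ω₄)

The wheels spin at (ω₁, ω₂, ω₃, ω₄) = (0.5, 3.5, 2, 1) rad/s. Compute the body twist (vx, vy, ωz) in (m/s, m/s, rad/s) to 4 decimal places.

k = lx + ly = 0.25 + 0.18 = 0.4300
ω₁+ω₂+ω₃+ω₄ = 7.0000  →  vx = (0.04/4)·7.0000 = 0.0700
−ω₁+ω₂+ω₃−ω₄ = 4.0000  →  vy = (0.04/4)·4.0000 = 0.0400
−ω₁+ω₂−ω₃+ω₄ = 2.0000  →  ωz = (0.04/1.7200)·2.0000 = 0.0465

(0.0700, 0.0400, 0.0465)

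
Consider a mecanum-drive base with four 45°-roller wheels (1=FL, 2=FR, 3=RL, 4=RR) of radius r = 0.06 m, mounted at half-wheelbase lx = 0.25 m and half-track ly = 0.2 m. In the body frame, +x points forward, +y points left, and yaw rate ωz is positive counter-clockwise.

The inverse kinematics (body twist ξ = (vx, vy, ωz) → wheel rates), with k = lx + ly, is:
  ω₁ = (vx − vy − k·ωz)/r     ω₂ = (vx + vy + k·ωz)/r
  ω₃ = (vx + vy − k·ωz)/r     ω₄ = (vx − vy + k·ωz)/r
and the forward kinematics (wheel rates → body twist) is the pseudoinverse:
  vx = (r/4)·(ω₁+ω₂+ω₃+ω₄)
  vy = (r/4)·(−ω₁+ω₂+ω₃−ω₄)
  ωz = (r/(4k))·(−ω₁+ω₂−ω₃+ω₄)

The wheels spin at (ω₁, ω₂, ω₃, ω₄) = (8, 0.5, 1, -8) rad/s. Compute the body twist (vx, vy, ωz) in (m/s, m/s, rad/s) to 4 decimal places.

(0.0225, 0.0225, -0.5500)

k = lx + ly = 0.25 + 0.2 = 0.4500
ω₁+ω₂+ω₃+ω₄ = 1.5000  →  vx = (0.06/4)·1.5000 = 0.0225
−ω₁+ω₂+ω₃−ω₄ = 1.5000  →  vy = (0.06/4)·1.5000 = 0.0225
−ω₁+ω₂−ω₃+ω₄ = -16.5000  →  ωz = (0.06/1.8000)·-16.5000 = -0.5500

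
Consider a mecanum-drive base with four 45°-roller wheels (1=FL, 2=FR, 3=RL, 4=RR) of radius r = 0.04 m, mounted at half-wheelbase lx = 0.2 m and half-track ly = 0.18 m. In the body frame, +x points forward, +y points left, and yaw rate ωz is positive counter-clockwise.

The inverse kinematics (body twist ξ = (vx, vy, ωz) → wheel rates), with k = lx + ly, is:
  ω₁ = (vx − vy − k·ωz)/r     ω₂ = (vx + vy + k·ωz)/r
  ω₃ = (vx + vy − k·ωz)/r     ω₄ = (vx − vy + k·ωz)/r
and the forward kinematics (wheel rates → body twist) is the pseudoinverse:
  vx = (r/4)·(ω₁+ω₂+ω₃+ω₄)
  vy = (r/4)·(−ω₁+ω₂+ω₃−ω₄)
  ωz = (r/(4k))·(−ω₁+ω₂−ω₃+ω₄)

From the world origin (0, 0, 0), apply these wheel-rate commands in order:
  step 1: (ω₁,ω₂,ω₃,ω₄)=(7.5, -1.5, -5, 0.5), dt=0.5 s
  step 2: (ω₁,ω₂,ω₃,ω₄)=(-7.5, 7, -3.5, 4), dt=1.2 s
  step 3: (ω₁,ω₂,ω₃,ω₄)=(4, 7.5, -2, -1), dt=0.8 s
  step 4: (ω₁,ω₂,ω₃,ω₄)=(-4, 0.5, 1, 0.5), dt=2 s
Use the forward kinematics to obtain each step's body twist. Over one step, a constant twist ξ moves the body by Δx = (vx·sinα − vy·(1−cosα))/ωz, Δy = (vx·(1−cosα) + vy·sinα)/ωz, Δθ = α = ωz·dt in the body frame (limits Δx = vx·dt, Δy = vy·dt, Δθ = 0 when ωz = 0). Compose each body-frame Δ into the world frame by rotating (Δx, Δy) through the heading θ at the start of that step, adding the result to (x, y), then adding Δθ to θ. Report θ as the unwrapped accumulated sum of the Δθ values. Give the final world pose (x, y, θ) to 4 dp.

(-0.0806, 0.1009, 0.9539)

step 1: ξ=(vx,vy,ωz)=(0.0150, -0.1450, -0.0921), dt=0.5 → body Δ=(0.0058, -0.0726, -0.0461) → world pose (0.0058, -0.0726, -0.0461)
step 2: ξ=(vx,vy,ωz)=(0.0000, 0.0700, 0.5789), dt=1.2 → body Δ=(-0.0280, 0.0774, 0.6947) → world pose (-0.0186, 0.0060, 0.6487)
step 3: ξ=(vx,vy,ωz)=(0.0850, 0.0250, 0.1184), dt=0.8 → body Δ=(0.0670, 0.0232, 0.0947) → world pose (0.0207, 0.0649, 0.7434)
step 4: ξ=(vx,vy,ωz)=(-0.0200, 0.0500, 0.1053), dt=2.0 → body Δ=(-0.0502, 0.0951, 0.2105) → world pose (-0.0806, 0.1009, 0.9539)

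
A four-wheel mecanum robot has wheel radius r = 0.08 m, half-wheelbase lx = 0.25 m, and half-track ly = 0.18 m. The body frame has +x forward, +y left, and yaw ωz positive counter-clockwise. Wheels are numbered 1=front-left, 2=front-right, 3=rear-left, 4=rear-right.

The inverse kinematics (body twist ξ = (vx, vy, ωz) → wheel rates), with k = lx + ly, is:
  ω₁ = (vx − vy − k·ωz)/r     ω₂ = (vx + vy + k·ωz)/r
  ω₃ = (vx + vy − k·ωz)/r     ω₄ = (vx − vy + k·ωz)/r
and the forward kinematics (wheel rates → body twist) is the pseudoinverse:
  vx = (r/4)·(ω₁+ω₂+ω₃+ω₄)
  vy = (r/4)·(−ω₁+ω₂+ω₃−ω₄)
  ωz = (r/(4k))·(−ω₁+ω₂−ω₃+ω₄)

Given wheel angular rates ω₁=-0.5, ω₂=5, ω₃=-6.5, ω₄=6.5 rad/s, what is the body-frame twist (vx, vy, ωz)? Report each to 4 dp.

(0.0900, -0.1500, 0.8605)

k = lx + ly = 0.25 + 0.18 = 0.4300
ω₁+ω₂+ω₃+ω₄ = 4.5000  →  vx = (0.08/4)·4.5000 = 0.0900
−ω₁+ω₂+ω₃−ω₄ = -7.5000  →  vy = (0.08/4)·-7.5000 = -0.1500
−ω₁+ω₂−ω₃+ω₄ = 18.5000  →  ωz = (0.08/1.7200)·18.5000 = 0.8605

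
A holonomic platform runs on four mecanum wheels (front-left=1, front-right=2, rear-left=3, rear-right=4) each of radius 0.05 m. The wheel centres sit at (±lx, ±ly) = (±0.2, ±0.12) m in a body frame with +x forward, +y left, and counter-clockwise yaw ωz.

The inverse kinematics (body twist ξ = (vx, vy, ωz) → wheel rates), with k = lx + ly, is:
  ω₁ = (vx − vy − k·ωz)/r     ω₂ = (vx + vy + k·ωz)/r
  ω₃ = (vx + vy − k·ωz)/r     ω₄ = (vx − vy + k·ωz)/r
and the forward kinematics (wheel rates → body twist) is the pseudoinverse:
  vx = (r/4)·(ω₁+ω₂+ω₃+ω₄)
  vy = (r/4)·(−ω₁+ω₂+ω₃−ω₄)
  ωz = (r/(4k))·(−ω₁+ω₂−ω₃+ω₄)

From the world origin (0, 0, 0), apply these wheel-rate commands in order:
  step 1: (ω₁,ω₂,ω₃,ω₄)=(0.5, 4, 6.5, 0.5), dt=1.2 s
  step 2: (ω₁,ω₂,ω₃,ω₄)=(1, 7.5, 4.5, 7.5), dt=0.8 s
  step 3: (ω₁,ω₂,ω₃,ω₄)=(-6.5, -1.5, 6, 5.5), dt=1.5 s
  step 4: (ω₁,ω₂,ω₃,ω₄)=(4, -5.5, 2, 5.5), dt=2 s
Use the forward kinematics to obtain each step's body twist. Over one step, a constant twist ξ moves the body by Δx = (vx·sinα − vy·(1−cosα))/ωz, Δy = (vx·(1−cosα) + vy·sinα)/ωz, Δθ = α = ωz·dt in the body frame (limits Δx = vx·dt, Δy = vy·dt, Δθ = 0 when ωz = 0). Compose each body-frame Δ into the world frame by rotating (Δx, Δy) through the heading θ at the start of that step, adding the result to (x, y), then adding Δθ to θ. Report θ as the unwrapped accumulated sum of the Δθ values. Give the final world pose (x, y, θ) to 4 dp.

step 1: ξ=(vx,vy,ωz)=(0.1438, 0.1188, -0.0977), dt=1.2 → body Δ=(0.1804, 0.1321, -0.1172) → world pose (0.1804, 0.1321, -0.1172)
step 2: ξ=(vx,vy,ωz)=(0.2562, 0.0437, 0.3711), dt=0.8 → body Δ=(0.1968, 0.0647, 0.2969) → world pose (0.3835, 0.1733, 0.1797)
step 3: ξ=(vx,vy,ωz)=(0.0438, 0.0688, 0.1758), dt=1.5 → body Δ=(0.0514, 0.1105, 0.2637) → world pose (0.4143, 0.2912, 0.4434)
step 4: ξ=(vx,vy,ωz)=(0.0750, -0.1625, -0.2344), dt=2.0 → body Δ=(0.0698, -0.3477, -0.4688) → world pose (0.6265, 0.0071, -0.0254)

(0.6265, 0.0071, -0.0254)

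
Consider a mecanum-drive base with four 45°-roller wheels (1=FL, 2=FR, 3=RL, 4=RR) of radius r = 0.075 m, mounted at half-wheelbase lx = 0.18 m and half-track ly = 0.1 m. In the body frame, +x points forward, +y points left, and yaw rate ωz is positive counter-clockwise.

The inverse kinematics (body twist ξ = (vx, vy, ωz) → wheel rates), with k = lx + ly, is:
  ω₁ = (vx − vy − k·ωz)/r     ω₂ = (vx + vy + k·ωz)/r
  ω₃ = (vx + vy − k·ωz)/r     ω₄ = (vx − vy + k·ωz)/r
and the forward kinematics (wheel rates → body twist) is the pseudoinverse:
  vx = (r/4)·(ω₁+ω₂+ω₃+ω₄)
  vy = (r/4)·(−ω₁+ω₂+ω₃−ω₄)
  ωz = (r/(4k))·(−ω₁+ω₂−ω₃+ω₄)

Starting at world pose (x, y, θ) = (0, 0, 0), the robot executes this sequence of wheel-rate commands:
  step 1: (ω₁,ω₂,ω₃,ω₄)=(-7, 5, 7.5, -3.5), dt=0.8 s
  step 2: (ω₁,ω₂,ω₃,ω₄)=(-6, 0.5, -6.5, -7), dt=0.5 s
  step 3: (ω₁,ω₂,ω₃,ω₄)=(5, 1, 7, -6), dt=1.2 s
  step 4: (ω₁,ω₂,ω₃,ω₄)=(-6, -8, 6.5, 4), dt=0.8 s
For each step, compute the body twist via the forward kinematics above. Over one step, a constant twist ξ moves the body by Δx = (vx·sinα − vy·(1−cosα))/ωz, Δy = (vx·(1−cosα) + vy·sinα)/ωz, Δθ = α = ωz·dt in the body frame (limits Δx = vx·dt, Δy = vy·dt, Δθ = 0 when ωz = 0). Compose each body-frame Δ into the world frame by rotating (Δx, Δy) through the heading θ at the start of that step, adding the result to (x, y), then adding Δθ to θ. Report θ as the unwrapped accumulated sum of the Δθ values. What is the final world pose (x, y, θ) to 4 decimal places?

step 1: ξ=(vx,vy,ωz)=(0.0375, 0.4313, 0.0670), dt=0.8 → body Δ=(0.0207, 0.3456, 0.0536) → world pose (0.0207, 0.3456, 0.0536)
step 2: ξ=(vx,vy,ωz)=(-0.3563, 0.1313, 0.4018), dt=0.5 → body Δ=(-0.1835, 0.0474, 0.2009) → world pose (-0.1650, 0.3831, 0.2545)
step 3: ξ=(vx,vy,ωz)=(0.1313, 0.1687, -1.1384), dt=1.2 → body Δ=(0.2310, 0.0533, -1.3661) → world pose (0.0451, 0.4928, -1.1116)
step 4: ξ=(vx,vy,ωz)=(-0.0656, 0.0094, -0.3013), dt=0.8 → body Δ=(-0.0511, 0.0137, -0.2411) → world pose (0.0348, 0.5447, -1.3527)

(0.0348, 0.5447, -1.3527)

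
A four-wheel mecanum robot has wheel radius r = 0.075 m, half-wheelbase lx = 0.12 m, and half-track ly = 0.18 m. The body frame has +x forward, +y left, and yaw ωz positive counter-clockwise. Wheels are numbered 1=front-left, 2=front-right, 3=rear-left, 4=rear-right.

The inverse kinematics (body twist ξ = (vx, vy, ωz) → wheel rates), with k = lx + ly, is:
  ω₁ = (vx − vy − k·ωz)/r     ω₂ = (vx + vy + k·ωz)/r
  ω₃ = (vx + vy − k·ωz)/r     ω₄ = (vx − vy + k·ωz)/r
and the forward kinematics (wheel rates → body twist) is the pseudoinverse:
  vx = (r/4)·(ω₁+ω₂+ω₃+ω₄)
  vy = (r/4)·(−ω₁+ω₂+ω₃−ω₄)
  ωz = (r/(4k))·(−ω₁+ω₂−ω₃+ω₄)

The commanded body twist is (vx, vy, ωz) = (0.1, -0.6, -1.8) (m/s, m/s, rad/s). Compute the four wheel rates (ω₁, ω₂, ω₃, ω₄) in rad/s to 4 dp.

(16.5333, -13.8667, 0.5333, 2.1333)

k = lx + ly = 0.12 + 0.18 = 0.3000;  k·ωz = 0.3000·-1.8 = -0.5400
ω₁ (FL) = (vx − vy − k·ωz)/r = 1.2400/0.075 = 16.5333
ω₂ (FR) = (vx + vy + k·ωz)/r = -1.0400/0.075 = -13.8667
ω₃ (RL) = (vx + vy − k·ωz)/r = 0.0400/0.075 = 0.5333
ω₄ (RR) = (vx − vy + k·ωz)/r = 0.1600/0.075 = 2.1333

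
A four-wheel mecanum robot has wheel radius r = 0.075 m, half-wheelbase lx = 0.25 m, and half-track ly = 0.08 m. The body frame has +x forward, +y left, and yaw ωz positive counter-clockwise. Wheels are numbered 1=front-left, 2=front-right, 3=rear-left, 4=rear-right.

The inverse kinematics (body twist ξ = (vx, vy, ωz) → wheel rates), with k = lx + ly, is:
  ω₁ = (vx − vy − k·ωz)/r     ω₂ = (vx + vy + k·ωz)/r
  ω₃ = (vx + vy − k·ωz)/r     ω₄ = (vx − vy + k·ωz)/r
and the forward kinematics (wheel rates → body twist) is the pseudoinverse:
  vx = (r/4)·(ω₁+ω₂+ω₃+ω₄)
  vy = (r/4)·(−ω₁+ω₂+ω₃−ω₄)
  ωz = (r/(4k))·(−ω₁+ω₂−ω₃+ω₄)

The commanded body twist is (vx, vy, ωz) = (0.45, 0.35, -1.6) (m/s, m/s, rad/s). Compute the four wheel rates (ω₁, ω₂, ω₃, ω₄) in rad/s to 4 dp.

k = lx + ly = 0.25 + 0.08 = 0.3300;  k·ωz = 0.3300·-1.6 = -0.5280
ω₁ (FL) = (vx − vy − k·ωz)/r = 0.6280/0.075 = 8.3733
ω₂ (FR) = (vx + vy + k·ωz)/r = 0.2720/0.075 = 3.6267
ω₃ (RL) = (vx + vy − k·ωz)/r = 1.3280/0.075 = 17.7067
ω₄ (RR) = (vx − vy + k·ωz)/r = -0.4280/0.075 = -5.7067

(8.3733, 3.6267, 17.7067, -5.7067)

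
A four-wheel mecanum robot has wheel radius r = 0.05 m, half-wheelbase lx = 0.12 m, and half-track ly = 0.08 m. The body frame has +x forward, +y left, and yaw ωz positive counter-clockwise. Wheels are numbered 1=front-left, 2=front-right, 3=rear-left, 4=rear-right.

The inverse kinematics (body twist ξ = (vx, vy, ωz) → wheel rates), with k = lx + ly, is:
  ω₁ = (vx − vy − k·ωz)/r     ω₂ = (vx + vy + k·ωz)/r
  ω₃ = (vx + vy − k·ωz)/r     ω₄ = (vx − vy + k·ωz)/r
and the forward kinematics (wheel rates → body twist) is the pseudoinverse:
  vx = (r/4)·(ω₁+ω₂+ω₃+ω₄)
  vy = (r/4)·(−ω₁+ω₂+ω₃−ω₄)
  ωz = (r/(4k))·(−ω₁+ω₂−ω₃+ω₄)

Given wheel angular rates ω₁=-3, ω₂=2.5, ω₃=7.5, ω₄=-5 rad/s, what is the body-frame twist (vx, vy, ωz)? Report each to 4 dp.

k = lx + ly = 0.12 + 0.08 = 0.2000
ω₁+ω₂+ω₃+ω₄ = 2.0000  →  vx = (0.05/4)·2.0000 = 0.0250
−ω₁+ω₂+ω₃−ω₄ = 18.0000  →  vy = (0.05/4)·18.0000 = 0.2250
−ω₁+ω₂−ω₃+ω₄ = -7.0000  →  ωz = (0.05/0.8000)·-7.0000 = -0.4375

(0.0250, 0.2250, -0.4375)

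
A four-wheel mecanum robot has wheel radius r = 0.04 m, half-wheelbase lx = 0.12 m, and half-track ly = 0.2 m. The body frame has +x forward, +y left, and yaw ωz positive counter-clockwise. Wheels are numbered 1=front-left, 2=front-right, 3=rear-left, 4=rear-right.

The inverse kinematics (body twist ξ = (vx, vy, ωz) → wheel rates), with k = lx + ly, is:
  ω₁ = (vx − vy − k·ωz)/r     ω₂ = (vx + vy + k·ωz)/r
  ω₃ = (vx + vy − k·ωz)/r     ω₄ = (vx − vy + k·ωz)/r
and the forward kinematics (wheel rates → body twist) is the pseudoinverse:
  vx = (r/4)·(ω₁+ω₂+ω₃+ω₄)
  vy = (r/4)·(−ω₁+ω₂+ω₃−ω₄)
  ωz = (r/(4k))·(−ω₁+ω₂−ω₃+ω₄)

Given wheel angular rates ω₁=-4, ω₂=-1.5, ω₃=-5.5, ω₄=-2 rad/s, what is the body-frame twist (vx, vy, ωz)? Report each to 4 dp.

(-0.1300, -0.0100, 0.1875)

k = lx + ly = 0.12 + 0.2 = 0.3200
ω₁+ω₂+ω₃+ω₄ = -13.0000  →  vx = (0.04/4)·-13.0000 = -0.1300
−ω₁+ω₂+ω₃−ω₄ = -1.0000  →  vy = (0.04/4)·-1.0000 = -0.0100
−ω₁+ω₂−ω₃+ω₄ = 6.0000  →  ωz = (0.04/1.2800)·6.0000 = 0.1875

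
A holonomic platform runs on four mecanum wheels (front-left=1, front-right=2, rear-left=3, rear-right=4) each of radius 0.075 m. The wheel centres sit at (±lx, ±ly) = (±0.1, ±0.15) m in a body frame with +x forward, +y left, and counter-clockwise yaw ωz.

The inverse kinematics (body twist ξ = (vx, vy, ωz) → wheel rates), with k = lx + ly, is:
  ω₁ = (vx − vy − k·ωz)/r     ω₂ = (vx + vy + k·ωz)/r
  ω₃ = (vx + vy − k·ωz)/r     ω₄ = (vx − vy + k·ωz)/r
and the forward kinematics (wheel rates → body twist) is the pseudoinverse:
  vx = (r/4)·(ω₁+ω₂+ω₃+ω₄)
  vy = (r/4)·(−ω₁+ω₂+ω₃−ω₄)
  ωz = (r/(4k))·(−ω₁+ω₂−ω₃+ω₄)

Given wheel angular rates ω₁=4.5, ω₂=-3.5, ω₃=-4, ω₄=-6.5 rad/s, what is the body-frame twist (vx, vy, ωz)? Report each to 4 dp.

(-0.1781, -0.1031, -0.7875)

k = lx + ly = 0.1 + 0.15 = 0.2500
ω₁+ω₂+ω₃+ω₄ = -9.5000  →  vx = (0.075/4)·-9.5000 = -0.1781
−ω₁+ω₂+ω₃−ω₄ = -5.5000  →  vy = (0.075/4)·-5.5000 = -0.1031
−ω₁+ω₂−ω₃+ω₄ = -10.5000  →  ωz = (0.075/1.0000)·-10.5000 = -0.7875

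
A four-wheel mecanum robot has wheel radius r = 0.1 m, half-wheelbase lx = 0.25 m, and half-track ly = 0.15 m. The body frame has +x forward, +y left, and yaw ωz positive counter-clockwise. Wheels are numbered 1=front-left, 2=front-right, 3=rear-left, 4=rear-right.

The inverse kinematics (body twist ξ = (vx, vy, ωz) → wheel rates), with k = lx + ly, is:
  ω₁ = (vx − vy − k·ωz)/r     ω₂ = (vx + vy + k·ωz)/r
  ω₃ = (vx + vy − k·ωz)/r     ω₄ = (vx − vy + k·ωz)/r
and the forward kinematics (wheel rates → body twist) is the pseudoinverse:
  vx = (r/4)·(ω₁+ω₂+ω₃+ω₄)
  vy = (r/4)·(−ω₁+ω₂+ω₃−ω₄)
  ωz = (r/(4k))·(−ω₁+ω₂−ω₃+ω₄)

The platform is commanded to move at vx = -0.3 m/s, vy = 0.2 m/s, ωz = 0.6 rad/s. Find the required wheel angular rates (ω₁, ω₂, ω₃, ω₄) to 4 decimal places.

(-7.4000, 1.4000, -3.4000, -2.6000)

k = lx + ly = 0.25 + 0.15 = 0.4000;  k·ωz = 0.4000·0.6 = 0.2400
ω₁ (FL) = (vx − vy − k·ωz)/r = -0.7400/0.1 = -7.4000
ω₂ (FR) = (vx + vy + k·ωz)/r = 0.1400/0.1 = 1.4000
ω₃ (RL) = (vx + vy − k·ωz)/r = -0.3400/0.1 = -3.4000
ω₄ (RR) = (vx − vy + k·ωz)/r = -0.2600/0.1 = -2.6000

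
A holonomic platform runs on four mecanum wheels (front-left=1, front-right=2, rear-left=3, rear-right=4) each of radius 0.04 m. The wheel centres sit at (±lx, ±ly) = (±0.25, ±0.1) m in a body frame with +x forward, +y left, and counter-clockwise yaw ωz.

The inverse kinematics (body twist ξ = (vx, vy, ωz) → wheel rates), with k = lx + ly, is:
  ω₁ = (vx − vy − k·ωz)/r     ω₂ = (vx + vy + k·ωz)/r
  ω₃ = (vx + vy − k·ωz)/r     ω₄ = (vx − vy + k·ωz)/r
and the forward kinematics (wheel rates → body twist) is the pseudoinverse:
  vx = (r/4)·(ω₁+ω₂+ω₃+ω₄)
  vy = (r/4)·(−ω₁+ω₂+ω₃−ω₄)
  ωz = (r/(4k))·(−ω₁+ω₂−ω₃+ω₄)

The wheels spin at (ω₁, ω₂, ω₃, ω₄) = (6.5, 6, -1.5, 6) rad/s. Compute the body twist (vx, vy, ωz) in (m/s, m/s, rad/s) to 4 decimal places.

k = lx + ly = 0.25 + 0.1 = 0.3500
ω₁+ω₂+ω₃+ω₄ = 17.0000  →  vx = (0.04/4)·17.0000 = 0.1700
−ω₁+ω₂+ω₃−ω₄ = -8.0000  →  vy = (0.04/4)·-8.0000 = -0.0800
−ω₁+ω₂−ω₃+ω₄ = 7.0000  →  ωz = (0.04/1.4000)·7.0000 = 0.2000

(0.1700, -0.0800, 0.2000)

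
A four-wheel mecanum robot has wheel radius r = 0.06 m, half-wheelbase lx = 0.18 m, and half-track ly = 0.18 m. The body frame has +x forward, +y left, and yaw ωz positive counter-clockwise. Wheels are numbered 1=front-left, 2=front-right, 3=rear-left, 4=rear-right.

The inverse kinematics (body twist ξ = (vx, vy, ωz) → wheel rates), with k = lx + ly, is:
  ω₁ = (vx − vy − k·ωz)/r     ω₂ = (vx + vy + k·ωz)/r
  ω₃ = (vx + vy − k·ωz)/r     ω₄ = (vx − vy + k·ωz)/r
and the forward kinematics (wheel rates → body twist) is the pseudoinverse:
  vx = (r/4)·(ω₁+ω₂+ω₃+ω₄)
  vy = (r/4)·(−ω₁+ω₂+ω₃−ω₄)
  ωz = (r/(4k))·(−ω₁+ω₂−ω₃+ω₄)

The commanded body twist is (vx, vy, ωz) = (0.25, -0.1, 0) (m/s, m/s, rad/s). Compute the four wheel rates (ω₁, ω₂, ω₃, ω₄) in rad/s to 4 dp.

(5.8333, 2.5000, 2.5000, 5.8333)

k = lx + ly = 0.18 + 0.18 = 0.3600;  k·ωz = 0.3600·0 = 0.0000
ω₁ (FL) = (vx − vy − k·ωz)/r = 0.3500/0.06 = 5.8333
ω₂ (FR) = (vx + vy + k·ωz)/r = 0.1500/0.06 = 2.5000
ω₃ (RL) = (vx + vy − k·ωz)/r = 0.1500/0.06 = 2.5000
ω₄ (RR) = (vx − vy + k·ωz)/r = 0.3500/0.06 = 5.8333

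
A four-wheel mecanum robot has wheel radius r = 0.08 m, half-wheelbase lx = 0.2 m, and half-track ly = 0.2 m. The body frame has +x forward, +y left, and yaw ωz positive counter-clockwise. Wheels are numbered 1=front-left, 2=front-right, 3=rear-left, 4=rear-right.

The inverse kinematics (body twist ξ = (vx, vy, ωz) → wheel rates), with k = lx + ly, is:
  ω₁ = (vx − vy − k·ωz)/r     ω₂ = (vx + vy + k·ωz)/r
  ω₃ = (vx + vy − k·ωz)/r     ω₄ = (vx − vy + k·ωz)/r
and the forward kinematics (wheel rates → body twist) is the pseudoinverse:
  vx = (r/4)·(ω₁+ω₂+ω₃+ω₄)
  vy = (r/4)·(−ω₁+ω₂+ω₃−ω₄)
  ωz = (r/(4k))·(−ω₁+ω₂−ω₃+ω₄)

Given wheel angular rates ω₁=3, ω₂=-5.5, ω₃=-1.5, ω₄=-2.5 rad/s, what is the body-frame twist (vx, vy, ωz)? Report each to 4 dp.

k = lx + ly = 0.2 + 0.2 = 0.4000
ω₁+ω₂+ω₃+ω₄ = -6.5000  →  vx = (0.08/4)·-6.5000 = -0.1300
−ω₁+ω₂+ω₃−ω₄ = -7.5000  →  vy = (0.08/4)·-7.5000 = -0.1500
−ω₁+ω₂−ω₃+ω₄ = -9.5000  →  ωz = (0.08/1.6000)·-9.5000 = -0.4750

(-0.1300, -0.1500, -0.4750)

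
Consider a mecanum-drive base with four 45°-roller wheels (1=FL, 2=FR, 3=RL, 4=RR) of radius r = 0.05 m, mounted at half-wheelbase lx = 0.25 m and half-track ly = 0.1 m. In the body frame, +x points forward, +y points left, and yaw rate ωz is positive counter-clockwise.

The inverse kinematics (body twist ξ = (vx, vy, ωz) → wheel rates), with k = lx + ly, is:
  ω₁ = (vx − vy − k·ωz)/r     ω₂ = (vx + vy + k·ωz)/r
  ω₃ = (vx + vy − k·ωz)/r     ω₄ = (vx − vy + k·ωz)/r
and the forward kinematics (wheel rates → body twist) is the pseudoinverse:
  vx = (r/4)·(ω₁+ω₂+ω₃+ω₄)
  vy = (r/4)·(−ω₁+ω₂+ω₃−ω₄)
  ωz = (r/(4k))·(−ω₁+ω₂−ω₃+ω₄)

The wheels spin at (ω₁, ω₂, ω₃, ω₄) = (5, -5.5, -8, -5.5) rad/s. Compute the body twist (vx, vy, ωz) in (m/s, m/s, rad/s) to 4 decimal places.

(-0.1750, -0.1625, -0.2857)

k = lx + ly = 0.25 + 0.1 = 0.3500
ω₁+ω₂+ω₃+ω₄ = -14.0000  →  vx = (0.05/4)·-14.0000 = -0.1750
−ω₁+ω₂+ω₃−ω₄ = -13.0000  →  vy = (0.05/4)·-13.0000 = -0.1625
−ω₁+ω₂−ω₃+ω₄ = -8.0000  →  ωz = (0.05/1.4000)·-8.0000 = -0.2857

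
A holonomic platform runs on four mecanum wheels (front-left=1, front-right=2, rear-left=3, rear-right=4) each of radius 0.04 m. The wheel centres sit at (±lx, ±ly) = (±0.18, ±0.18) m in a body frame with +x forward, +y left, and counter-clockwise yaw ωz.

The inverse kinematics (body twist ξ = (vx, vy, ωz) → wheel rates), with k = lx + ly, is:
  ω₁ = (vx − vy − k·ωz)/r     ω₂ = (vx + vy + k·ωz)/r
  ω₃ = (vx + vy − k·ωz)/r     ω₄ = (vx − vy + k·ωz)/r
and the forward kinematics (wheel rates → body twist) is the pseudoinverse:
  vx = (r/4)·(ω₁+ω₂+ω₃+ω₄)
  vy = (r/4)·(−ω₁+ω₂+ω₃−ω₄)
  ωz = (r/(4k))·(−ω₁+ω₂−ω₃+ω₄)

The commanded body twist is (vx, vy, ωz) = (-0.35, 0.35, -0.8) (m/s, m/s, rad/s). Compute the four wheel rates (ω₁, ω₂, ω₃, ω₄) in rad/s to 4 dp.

k = lx + ly = 0.18 + 0.18 = 0.3600;  k·ωz = 0.3600·-0.8 = -0.2880
ω₁ (FL) = (vx − vy − k·ωz)/r = -0.4120/0.04 = -10.3000
ω₂ (FR) = (vx + vy + k·ωz)/r = -0.2880/0.04 = -7.2000
ω₃ (RL) = (vx + vy − k·ωz)/r = 0.2880/0.04 = 7.2000
ω₄ (RR) = (vx − vy + k·ωz)/r = -0.9880/0.04 = -24.7000

(-10.3000, -7.2000, 7.2000, -24.7000)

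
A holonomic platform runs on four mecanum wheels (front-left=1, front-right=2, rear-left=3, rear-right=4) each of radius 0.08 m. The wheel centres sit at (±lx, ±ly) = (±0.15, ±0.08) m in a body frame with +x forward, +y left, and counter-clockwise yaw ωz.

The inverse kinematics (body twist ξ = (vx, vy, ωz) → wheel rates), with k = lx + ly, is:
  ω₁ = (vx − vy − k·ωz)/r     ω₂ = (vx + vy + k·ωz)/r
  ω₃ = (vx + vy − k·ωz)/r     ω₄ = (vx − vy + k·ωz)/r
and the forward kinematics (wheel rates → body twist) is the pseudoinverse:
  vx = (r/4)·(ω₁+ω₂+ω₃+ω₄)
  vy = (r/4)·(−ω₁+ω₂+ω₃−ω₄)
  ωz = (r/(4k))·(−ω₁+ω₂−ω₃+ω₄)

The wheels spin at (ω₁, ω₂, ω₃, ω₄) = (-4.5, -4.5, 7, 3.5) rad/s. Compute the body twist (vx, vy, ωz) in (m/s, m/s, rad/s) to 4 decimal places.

k = lx + ly = 0.15 + 0.08 = 0.2300
ω₁+ω₂+ω₃+ω₄ = 1.5000  →  vx = (0.08/4)·1.5000 = 0.0300
−ω₁+ω₂+ω₃−ω₄ = 3.5000  →  vy = (0.08/4)·3.5000 = 0.0700
−ω₁+ω₂−ω₃+ω₄ = -3.5000  →  ωz = (0.08/0.9200)·-3.5000 = -0.3043

(0.0300, 0.0700, -0.3043)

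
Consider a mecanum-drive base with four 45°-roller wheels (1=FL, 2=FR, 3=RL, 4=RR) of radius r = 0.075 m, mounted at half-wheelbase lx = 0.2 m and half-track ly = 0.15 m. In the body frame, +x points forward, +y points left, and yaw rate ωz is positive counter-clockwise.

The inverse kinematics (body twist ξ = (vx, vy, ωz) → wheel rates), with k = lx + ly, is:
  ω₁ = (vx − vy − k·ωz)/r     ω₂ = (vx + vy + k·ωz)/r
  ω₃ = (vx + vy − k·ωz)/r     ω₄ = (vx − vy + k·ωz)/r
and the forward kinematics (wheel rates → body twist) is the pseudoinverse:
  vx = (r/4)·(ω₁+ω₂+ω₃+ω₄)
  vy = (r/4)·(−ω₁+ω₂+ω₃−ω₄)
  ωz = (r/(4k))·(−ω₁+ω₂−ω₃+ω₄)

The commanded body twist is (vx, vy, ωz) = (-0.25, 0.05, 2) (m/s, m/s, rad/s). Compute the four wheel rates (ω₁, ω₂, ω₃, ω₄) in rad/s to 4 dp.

k = lx + ly = 0.2 + 0.15 = 0.3500;  k·ωz = 0.3500·2 = 0.7000
ω₁ (FL) = (vx − vy − k·ωz)/r = -1.0000/0.075 = -13.3333
ω₂ (FR) = (vx + vy + k·ωz)/r = 0.5000/0.075 = 6.6667
ω₃ (RL) = (vx + vy − k·ωz)/r = -0.9000/0.075 = -12.0000
ω₄ (RR) = (vx − vy + k·ωz)/r = 0.4000/0.075 = 5.3333

(-13.3333, 6.6667, -12.0000, 5.3333)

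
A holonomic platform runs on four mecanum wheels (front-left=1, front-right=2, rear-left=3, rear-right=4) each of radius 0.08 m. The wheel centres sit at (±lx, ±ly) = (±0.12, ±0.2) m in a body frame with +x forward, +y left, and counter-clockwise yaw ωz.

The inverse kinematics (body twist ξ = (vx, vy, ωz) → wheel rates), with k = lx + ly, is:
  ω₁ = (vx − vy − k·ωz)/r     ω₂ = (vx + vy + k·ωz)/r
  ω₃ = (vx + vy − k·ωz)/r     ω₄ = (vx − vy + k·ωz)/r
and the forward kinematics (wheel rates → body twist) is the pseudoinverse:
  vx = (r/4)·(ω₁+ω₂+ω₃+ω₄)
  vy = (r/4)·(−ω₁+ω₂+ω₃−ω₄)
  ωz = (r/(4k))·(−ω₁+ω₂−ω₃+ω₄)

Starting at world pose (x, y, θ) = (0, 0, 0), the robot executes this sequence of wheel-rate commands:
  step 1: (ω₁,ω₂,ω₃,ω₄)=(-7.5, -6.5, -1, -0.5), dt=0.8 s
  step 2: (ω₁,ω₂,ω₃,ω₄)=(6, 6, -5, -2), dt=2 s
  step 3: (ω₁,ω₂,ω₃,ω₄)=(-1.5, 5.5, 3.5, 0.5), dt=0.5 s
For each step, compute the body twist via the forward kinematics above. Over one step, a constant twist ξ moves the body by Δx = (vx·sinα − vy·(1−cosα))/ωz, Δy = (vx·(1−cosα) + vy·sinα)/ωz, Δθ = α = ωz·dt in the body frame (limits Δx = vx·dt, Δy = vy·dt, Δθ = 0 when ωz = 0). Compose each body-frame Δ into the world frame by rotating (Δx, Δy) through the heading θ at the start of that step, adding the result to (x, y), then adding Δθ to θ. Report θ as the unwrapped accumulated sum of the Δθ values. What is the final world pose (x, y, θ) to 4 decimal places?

step 1: ξ=(vx,vy,ωz)=(-0.3100, 0.0100, 0.0938), dt=0.8 → body Δ=(-0.2481, -0.0013, 0.0750) → world pose (-0.2481, -0.0013, 0.0750)
step 2: ξ=(vx,vy,ωz)=(0.1000, -0.0600, 0.1875), dt=2.0 → body Δ=(0.2176, -0.0801, 0.3750) → world pose (-0.0251, -0.0649, 0.4500)
step 3: ξ=(vx,vy,ωz)=(0.1600, 0.2000, 0.2500), dt=0.5 → body Δ=(0.0735, 0.1047, 0.1250) → world pose (-0.0044, 0.0614, 0.5750)

(-0.0044, 0.0614, 0.5750)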